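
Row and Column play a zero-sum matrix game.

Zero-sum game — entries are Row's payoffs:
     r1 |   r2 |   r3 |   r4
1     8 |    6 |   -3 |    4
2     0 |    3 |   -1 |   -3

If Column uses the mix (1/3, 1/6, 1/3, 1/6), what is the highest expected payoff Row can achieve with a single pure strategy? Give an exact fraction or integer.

1: (8)·(1/3) + (6)·(1/6) + (-3)·(1/3) + (4)·(1/6) = 10/3.
2: (0)·(1/3) + (3)·(1/6) + (-1)·(1/3) + (-3)·(1/6) = -1/3.
The best pure response is 1 with expected payoff 10/3.

10/3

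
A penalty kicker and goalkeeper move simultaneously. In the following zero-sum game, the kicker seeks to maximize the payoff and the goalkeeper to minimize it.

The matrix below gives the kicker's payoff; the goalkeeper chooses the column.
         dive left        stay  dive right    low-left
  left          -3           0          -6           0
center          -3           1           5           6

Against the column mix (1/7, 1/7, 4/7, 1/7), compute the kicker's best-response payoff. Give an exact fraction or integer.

24/7

left: (-3)·(1/7) + (0)·(1/7) + (-6)·(4/7) + (0)·(1/7) = -27/7.
center: (-3)·(1/7) + (1)·(1/7) + (5)·(4/7) + (6)·(1/7) = 24/7.
The best pure response is center with expected payoff 24/7.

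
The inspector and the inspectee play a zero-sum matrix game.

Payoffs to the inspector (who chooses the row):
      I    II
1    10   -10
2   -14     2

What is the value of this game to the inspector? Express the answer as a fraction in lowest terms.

Row minima are -10 and -14, so the inspector's maximin is -10; column maxima are 10 and 2, so the inspectee's minimax is 2. These differ, so the equilibrium is in mixed strategies.
Let the inspector play 1 with probability p. The inspectee is indifferent when 10p − 14(1−p) = −10p + 2(1−p), giving p = 4/9.
Let the inspectee play I with probability q. The inspector is indifferent when 10q − 10(1−q) = −14q + 2(1−q), giving q = 1/3.
The value is 10·(1/3) + (-10)·(2/3) = -10/3.

-10/3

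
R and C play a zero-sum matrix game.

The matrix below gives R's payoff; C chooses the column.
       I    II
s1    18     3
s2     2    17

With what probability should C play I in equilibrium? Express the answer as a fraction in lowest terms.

7/15

Row minima are 3 and 2, so R's maximin is 3; column maxima are 18 and 17, so C's minimax is 17. These differ, so the equilibrium is in mixed strategies.
Let C play I with probability q. R is indifferent when 18q + 3(1−q) = 2q + 17(1−q), giving q = 7/15.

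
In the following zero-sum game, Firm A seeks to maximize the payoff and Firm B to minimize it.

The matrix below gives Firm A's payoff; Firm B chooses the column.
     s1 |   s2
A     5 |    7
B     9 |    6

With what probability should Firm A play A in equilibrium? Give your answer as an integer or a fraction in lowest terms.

3/5

Row minima are 5 and 6, so Firm A's maximin is 6; column maxima are 9 and 7, so Firm B's minimax is 7. These differ, so the equilibrium is in mixed strategies.
Let Firm A play A with probability p. Firm B is indifferent when 5p + 9(1−p) = 7p + 6(1−p), giving p = 3/5.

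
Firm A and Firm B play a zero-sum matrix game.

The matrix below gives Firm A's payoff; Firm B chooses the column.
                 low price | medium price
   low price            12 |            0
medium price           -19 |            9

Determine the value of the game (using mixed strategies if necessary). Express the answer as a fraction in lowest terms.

Row minima are 0 and -19, so Firm A's maximin is 0; column maxima are 12 and 9, so Firm B's minimax is 9. These differ, so the equilibrium is in mixed strategies.
Let Firm A play low price with probability p. Firm B is indifferent when 12p − 19(1−p) = 9(1−p), giving p = 7/10.
Let Firm B play low price with probability q. Firm A is indifferent when 12q = −19q + 9(1−q), giving q = 9/40.
The value is 12·(9/40) + (0)·(31/40) = 27/10.

27/10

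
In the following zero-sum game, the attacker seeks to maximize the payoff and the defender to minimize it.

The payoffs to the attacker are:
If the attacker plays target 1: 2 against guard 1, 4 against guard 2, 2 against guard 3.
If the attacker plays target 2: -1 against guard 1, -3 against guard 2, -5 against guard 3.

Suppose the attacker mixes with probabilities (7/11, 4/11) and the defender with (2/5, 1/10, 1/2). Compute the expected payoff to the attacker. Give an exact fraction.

Against (2/5, 1/10, 1/2), each row's expected payoff is target 1: 11/5; target 2: -16/5.
Taking the (7/11, 4/11)-weighted average: (7/11)·(11/5) + (4/11)·(-16/5) = 13/55.

13/55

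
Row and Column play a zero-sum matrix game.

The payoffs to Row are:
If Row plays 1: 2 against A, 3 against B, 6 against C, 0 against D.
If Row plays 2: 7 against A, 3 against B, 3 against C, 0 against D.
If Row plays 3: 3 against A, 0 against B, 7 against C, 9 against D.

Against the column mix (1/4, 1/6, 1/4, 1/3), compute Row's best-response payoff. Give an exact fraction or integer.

1: (2)·(1/4) + (3)·(1/6) + (6)·(1/4) + (0)·(1/3) = 5/2.
2: (7)·(1/4) + (3)·(1/6) + (3)·(1/4) + (0)·(1/3) = 3.
3: (3)·(1/4) + (0)·(1/6) + (7)·(1/4) + (9)·(1/3) = 11/2.
The best pure response is 3 with expected payoff 11/2.

11/2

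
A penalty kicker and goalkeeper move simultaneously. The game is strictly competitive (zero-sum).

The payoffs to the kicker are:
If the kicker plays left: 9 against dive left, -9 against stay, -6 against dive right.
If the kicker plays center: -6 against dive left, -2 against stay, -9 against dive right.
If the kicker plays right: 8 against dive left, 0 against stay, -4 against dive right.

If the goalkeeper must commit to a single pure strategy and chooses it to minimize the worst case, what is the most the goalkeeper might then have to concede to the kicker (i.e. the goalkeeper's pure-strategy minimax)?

-4

The worst case (largest entry) in each column is dive left: 9, stay: 0, dive right: -4.
The best (smallest) of these is -4.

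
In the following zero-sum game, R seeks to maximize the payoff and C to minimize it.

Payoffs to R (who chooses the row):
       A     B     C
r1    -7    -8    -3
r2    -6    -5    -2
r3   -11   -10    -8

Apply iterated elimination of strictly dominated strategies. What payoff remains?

Column C is strictly dominated by A for C (-7<-3, -6<-2, -11<-8); eliminate C.
Row r1 is strictly dominated by row r2 (-6>-7, -5>-8); eliminate r1.
Row r3 is strictly dominated by row r2 (-6>-11, -5>-10); eliminate r3.
Column B is strictly dominated by A for C (-6<-5); eliminate B.
Only (r2, A) remains, with payoff -6.

-6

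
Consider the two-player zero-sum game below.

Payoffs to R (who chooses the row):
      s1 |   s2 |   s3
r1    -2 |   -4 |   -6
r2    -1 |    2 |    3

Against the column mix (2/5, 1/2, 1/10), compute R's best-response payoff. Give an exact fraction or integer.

r1: (-2)·(2/5) + (-4)·(1/2) + (-6)·(1/10) = -17/5.
r2: (-1)·(2/5) + (2)·(1/2) + (3)·(1/10) = 9/10.
The best pure response is r2 with expected payoff 9/10.

9/10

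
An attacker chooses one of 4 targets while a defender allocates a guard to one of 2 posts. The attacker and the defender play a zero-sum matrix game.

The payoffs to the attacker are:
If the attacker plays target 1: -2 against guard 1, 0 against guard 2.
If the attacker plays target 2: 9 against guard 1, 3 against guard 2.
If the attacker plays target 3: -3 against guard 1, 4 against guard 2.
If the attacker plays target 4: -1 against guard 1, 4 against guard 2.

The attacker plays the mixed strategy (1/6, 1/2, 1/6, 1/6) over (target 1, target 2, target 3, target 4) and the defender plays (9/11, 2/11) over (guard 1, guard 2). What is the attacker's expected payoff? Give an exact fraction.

223/66

Against (9/11, 2/11), each row's expected payoff is target 1: -18/11; target 2: 87/11; target 3: -19/11; target 4: -1/11.
Taking the (1/6, 1/2, 1/6, 1/6)-weighted average: (1/6)·(-18/11) + (1/2)·(87/11) + (1/6)·(-19/11) + (1/6)·(-1/11) = 223/66.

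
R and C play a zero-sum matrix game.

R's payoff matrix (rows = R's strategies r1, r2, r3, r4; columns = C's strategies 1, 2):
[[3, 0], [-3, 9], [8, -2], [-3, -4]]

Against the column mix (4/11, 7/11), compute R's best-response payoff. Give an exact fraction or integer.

51/11

r1: (3)·(4/11) + (0)·(7/11) = 12/11.
r2: (-3)·(4/11) + (9)·(7/11) = 51/11.
r3: (8)·(4/11) + (-2)·(7/11) = 18/11.
r4: (-3)·(4/11) + (-4)·(7/11) = -40/11.
The best pure response is r2 with expected payoff 51/11.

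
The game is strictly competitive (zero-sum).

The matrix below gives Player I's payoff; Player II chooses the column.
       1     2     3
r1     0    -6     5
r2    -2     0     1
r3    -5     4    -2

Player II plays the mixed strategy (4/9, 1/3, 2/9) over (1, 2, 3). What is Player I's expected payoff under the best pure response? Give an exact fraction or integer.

r1: (0)·(4/9) + (-6)·(1/3) + (5)·(2/9) = -8/9.
r2: (-2)·(4/9) + (0)·(1/3) + (1)·(2/9) = -2/3.
r3: (-5)·(4/9) + (4)·(1/3) + (-2)·(2/9) = -4/3.
The best pure response is r2 with expected payoff -2/3.

-2/3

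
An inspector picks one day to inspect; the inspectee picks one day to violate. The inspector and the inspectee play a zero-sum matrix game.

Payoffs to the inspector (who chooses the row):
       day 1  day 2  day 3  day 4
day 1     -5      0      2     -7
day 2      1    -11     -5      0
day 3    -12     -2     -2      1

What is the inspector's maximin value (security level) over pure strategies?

The worst-case payoff for each row is day 1: -7, day 2: -11, day 3: -12.
The best of these is -7.

-7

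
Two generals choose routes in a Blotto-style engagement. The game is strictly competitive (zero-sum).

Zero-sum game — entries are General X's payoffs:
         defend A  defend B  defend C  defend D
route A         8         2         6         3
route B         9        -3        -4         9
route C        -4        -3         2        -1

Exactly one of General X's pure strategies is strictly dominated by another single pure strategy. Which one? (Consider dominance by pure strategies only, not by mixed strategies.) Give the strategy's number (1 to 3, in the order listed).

3

Compare route C with route A: 8 > -4, 2 > -3, 6 > 2, 3 > -1.
So route A strictly dominates route C for General X; route C is strictly dominated.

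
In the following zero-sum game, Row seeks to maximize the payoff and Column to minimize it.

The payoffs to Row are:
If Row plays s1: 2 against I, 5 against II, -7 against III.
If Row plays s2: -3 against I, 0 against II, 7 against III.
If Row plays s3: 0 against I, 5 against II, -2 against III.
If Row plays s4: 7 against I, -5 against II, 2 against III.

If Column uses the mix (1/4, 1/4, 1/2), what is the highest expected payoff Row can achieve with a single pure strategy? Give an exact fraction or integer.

s1: (2)·(1/4) + (5)·(1/4) + (-7)·(1/2) = -7/4.
s2: (-3)·(1/4) + (0)·(1/4) + (7)·(1/2) = 11/4.
s3: (0)·(1/4) + (5)·(1/4) + (-2)·(1/2) = 1/4.
s4: (7)·(1/4) + (-5)·(1/4) + (2)·(1/2) = 3/2.
The best pure response is s2 with expected payoff 11/4.

11/4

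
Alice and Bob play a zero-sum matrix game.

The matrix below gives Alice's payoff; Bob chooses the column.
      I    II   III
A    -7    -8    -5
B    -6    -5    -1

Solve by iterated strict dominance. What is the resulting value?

-6

Row A is strictly dominated by row B (-6>-7, -5>-8, -1>-5); eliminate A.
Column II is strictly dominated by I for Bob (-6<-5); eliminate II.
Column III is strictly dominated by I for Bob (-6<-1); eliminate III.
Only (B, I) remains, with payoff -6.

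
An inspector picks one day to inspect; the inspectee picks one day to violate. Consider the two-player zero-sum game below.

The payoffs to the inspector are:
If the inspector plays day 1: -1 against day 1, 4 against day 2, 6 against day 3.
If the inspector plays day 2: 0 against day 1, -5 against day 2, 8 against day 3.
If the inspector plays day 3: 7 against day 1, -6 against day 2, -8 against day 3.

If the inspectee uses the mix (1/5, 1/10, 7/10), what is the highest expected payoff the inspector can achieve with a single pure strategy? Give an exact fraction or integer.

day 1: (-1)·(1/5) + (4)·(1/10) + (6)·(7/10) = 22/5.
day 2: (0)·(1/5) + (-5)·(1/10) + (8)·(7/10) = 51/10.
day 3: (7)·(1/5) + (-6)·(1/10) + (-8)·(7/10) = -24/5.
The best pure response is day 2 with expected payoff 51/10.

51/10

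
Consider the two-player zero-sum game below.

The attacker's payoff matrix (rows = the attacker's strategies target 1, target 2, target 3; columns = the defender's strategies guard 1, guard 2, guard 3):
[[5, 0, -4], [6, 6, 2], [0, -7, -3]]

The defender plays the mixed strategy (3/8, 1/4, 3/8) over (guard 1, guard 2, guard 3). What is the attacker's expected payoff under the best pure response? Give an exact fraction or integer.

9/2

target 1: (5)·(3/8) + (0)·(1/4) + (-4)·(3/8) = 3/8.
target 2: (6)·(3/8) + (6)·(1/4) + (2)·(3/8) = 9/2.
target 3: (0)·(3/8) + (-7)·(1/4) + (-3)·(3/8) = -23/8.
The best pure response is target 2 with expected payoff 9/2.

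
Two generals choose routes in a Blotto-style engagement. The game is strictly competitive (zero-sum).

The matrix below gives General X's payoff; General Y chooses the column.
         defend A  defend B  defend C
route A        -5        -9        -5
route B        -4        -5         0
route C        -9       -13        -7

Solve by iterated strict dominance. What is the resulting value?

-5

Row route A is strictly dominated by row route B (-4>-5, -5>-9, 0>-5); eliminate route A.
Row route C is strictly dominated by row route B (-4>-9, -5>-13, 0>-7); eliminate route C.
Column defend C is strictly dominated by defend A for General Y (-4<0); eliminate defend C.
Column defend A is strictly dominated by defend B for General Y (-5<-4); eliminate defend A.
Only (route B, defend B) remains, with payoff -5.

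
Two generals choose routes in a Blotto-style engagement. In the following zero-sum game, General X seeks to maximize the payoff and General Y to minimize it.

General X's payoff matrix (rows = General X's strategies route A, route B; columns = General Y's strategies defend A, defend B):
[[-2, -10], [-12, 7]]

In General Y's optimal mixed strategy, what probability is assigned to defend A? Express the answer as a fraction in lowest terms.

Row minima are -10 and -12, so General X's maximin is -10; column maxima are -2 and 7, so General Y's minimax is -2. These differ, so the equilibrium is in mixed strategies.
Let General Y play defend A with probability q. General X is indifferent when −2q − 10(1−q) = −12q + 7(1−q), giving q = 17/27.

17/27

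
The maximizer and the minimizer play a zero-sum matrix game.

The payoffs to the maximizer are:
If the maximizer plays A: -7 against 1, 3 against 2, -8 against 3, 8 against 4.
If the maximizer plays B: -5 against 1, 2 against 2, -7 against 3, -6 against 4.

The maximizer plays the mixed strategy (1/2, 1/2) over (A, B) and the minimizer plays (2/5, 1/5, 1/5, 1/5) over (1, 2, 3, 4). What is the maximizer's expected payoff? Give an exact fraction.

-16/5

Against (2/5, 1/5, 1/5, 1/5), each row's expected payoff is A: -11/5; B: -21/5.
Taking the (1/2, 1/2)-weighted average: (1/2)·(-11/5) + (1/2)·(-21/5) = -16/5.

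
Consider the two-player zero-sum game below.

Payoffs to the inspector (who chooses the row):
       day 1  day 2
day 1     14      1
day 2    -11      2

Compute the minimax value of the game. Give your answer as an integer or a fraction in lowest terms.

Row minima are 1 and -11, so the inspector's maximin is 1; column maxima are 14 and 2, so the inspectee's minimax is 2. These differ, so the equilibrium is in mixed strategies.
Let the inspector play day 1 with probability p. The inspectee is indifferent when 14p − 11(1−p) = p + 2(1−p), giving p = 1/2.
Let the inspectee play day 1 with probability q. The inspector is indifferent when 14q + (1−q) = −11q + 2(1−q), giving q = 1/26.
The value is 14·(1/26) + (1)·(25/26) = 3/2.

3/2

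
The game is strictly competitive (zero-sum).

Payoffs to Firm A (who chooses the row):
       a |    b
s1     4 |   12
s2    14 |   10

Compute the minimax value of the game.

Row minima are 4 and 10, so Firm A's maximin is 10; column maxima are 14 and 12, so Firm B's minimax is 12. These differ, so the equilibrium is in mixed strategies.
Let Firm A play s1 with probability p. Firm B is indifferent when 4p + 14(1−p) = 12p + 10(1−p), giving p = 1/3.
Let Firm B play a with probability q. Firm A is indifferent when 4q + 12(1−q) = 14q + 10(1−q), giving q = 1/6.
The value is 4·(1/6) + (12)·(5/6) = 32/3.

32/3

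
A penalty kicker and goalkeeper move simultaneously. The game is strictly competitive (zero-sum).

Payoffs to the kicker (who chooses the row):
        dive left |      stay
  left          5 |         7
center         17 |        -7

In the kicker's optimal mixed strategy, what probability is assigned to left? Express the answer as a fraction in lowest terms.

12/13

Row minima are 5 and -7, so the kicker's maximin is 5; column maxima are 17 and 7, so the goalkeeper's minimax is 7. These differ, so the equilibrium is in mixed strategies.
Let the kicker play left with probability p. The goalkeeper is indifferent when 5p + 17(1−p) = 7p − 7(1−p), giving p = 12/13.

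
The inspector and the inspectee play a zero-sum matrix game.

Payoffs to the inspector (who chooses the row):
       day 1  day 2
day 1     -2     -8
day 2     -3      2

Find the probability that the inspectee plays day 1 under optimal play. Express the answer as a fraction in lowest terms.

10/11

Row minima are -8 and -3, so the inspector's maximin is -3; column maxima are -2 and 2, so the inspectee's minimax is -2. These differ, so the equilibrium is in mixed strategies.
Let the inspectee play day 1 with probability q. The inspector is indifferent when −2q − 8(1−q) = −3q + 2(1−q), giving q = 10/11.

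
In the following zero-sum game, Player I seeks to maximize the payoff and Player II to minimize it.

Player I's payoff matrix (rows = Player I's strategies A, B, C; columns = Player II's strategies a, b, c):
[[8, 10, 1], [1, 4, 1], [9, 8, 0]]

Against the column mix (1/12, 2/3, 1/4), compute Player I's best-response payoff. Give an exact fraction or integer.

91/12

A: (8)·(1/12) + (10)·(2/3) + (1)·(1/4) = 91/12.
B: (1)·(1/12) + (4)·(2/3) + (1)·(1/4) = 3.
C: (9)·(1/12) + (8)·(2/3) + (0)·(1/4) = 73/12.
The best pure response is A with expected payoff 91/12.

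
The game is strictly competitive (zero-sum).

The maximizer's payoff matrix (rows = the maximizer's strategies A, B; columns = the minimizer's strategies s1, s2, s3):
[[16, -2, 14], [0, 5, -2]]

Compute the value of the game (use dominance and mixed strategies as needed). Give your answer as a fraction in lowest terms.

66/23

Column s1 is strictly dominated by s3 for the minimizer (it gives the maximizer more in every row).
The remaining 2×2 game on (A, B) × (s2, s3) has no saddle point. Let the maximizer play A with probability p; indifference gives −2p + 5(1−p) = 14p − 2(1−p), so p = 7/23.
Similarly the minimizer's optimal q on s2 is 16/23, and the value is -2·(16/23) + (14)·(7/23) = 66/23.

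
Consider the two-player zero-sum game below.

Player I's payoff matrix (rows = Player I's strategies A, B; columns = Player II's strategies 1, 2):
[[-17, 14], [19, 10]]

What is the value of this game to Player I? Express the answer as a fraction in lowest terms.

109/10

Row minima are -17 and 10, so Player I's maximin is 10; column maxima are 19 and 14, so Player II's minimax is 14. These differ, so the equilibrium is in mixed strategies.
Let Player I play A with probability p. Player II is indifferent when −17p + 19(1−p) = 14p + 10(1−p), giving p = 9/40.
Let Player II play 1 with probability q. Player I is indifferent when −17q + 14(1−q) = 19q + 10(1−q), giving q = 1/10.
The value is -17·(1/10) + (14)·(9/10) = 109/10.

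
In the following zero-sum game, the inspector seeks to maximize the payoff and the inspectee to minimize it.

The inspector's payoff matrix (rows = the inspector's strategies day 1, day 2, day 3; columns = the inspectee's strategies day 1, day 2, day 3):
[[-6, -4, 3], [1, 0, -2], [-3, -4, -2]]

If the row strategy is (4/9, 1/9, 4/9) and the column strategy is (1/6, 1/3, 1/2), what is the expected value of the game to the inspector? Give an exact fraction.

Against (1/6, 1/3, 1/2), each row's expected payoff is day 1: -5/6; day 2: -5/6; day 3: -17/6.
Taking the (4/9, 1/9, 4/9)-weighted average: (4/9)·(-5/6) + (1/9)·(-5/6) + (4/9)·(-17/6) = -31/18.

-31/18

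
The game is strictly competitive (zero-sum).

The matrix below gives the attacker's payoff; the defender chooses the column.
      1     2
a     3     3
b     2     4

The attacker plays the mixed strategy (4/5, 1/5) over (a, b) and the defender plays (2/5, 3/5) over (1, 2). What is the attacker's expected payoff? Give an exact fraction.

76/25

Against (2/5, 3/5), each row's expected payoff is a: 3; b: 16/5.
Taking the (4/5, 1/5)-weighted average: (4/5)·(3) + (1/5)·(16/5) = 76/25.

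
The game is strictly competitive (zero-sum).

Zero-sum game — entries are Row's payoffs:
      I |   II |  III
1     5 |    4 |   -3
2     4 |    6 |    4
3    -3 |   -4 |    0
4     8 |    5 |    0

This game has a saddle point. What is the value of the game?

Row minima: -3, 4, -4, 0 → Row's maximin is 4.
Column maxima: 8, 6, 4 → Column's minimax is 4.
They coincide at (2, III), so the value is 4.

4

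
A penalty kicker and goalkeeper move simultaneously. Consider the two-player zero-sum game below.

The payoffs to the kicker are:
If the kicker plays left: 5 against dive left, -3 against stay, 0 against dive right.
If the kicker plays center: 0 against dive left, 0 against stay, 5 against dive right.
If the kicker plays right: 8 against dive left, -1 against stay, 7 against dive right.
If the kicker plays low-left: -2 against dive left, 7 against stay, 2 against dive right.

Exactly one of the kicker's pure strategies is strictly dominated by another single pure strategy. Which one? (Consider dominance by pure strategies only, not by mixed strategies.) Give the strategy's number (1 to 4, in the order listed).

1

Compare left with right: 8 > 5, -1 > -3, 7 > 0.
So right strictly dominates left for the kicker; left is strictly dominated.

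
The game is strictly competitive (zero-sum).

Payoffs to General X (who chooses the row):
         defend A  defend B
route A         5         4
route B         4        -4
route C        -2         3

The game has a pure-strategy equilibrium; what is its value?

4

Row minima: 4, -4, -2 → General X's maximin is 4.
Column maxima: 5, 4 → General Y's minimax is 4.
They coincide at (route A, defend B), so the value is 4.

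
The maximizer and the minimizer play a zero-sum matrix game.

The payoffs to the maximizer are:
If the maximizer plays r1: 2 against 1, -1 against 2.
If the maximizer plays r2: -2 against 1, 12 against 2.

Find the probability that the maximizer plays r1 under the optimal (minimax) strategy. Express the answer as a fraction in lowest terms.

14/17

Row minima are -1 and -2, so the maximizer's maximin is -1; column maxima are 2 and 12, so the minimizer's minimax is 2. These differ, so the equilibrium is in mixed strategies.
Let the maximizer play r1 with probability p. The minimizer is indifferent when 2p − 2(1−p) = −p + 12(1−p), giving p = 14/17.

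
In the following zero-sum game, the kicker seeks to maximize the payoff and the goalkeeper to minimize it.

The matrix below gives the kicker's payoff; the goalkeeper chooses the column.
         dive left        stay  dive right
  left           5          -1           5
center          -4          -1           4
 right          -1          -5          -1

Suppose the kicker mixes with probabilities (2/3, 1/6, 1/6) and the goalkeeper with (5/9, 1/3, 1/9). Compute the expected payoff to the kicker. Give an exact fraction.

Against (5/9, 1/3, 1/9), each row's expected payoff is left: 3; center: -19/9; right: -7/3.
Taking the (2/3, 1/6, 1/6)-weighted average: (2/3)·(3) + (1/6)·(-19/9) + (1/6)·(-7/3) = 34/27.

34/27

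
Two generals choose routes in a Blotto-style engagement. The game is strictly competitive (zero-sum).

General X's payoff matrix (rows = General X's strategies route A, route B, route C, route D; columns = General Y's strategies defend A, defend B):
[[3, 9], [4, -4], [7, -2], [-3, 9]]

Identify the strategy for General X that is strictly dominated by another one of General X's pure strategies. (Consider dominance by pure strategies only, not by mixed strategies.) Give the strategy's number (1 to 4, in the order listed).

Compare route B with route C: 7 > 4, -2 > -4.
So route C strictly dominates route B for General X; route B is strictly dominated.

2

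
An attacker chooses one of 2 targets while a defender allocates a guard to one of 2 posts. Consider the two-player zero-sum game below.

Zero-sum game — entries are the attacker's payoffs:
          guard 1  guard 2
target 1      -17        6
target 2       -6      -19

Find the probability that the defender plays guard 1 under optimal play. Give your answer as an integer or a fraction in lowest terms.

25/36

Row minima are -17 and -19, so the attacker's maximin is -17; column maxima are -6 and 6, so the defender's minimax is -6. These differ, so the equilibrium is in mixed strategies.
Let the defender play guard 1 with probability q. The attacker is indifferent when −17q + 6(1−q) = −6q − 19(1−q), giving q = 25/36.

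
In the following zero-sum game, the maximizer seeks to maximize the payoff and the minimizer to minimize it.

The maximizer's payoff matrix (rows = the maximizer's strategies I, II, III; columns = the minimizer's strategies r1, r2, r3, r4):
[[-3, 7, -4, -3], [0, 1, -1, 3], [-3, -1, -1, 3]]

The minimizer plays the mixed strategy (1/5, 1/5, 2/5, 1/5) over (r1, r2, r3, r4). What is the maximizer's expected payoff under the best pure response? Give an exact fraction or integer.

I: (-3)·(1/5) + (7)·(1/5) + (-4)·(2/5) + (-3)·(1/5) = -7/5.
II: (0)·(1/5) + (1)·(1/5) + (-1)·(2/5) + (3)·(1/5) = 2/5.
III: (-3)·(1/5) + (-1)·(1/5) + (-1)·(2/5) + (3)·(1/5) = -3/5.
The best pure response is II with expected payoff 2/5.

2/5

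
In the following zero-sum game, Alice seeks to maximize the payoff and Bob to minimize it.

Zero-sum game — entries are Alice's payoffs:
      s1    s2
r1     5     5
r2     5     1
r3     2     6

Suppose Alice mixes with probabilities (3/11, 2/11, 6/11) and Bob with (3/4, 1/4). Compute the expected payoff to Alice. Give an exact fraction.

Against (3/4, 1/4), each row's expected payoff is r1: 5; r2: 4; r3: 3.
Taking the (3/11, 2/11, 6/11)-weighted average: (3/11)·(5) + (2/11)·(4) + (6/11)·(3) = 41/11.

41/11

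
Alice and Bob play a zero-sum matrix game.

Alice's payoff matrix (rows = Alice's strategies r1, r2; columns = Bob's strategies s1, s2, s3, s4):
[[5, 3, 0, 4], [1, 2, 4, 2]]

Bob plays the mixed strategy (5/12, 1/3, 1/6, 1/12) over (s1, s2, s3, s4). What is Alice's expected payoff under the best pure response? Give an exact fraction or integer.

r1: (5)·(5/12) + (3)·(1/3) + (0)·(1/6) + (4)·(1/12) = 41/12.
r2: (1)·(5/12) + (2)·(1/3) + (4)·(1/6) + (2)·(1/12) = 23/12.
The best pure response is r1 with expected payoff 41/12.

41/12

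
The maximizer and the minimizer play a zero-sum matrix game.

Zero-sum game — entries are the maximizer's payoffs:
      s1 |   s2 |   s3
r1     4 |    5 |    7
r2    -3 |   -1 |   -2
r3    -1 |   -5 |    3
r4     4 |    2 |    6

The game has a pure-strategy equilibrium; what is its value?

4

Row minima: 4, -3, -5, 2 → the maximizer's maximin is 4.
Column maxima: 4, 5, 7 → the minimizer's minimax is 4.
They coincide at (r1, s1), so the value is 4.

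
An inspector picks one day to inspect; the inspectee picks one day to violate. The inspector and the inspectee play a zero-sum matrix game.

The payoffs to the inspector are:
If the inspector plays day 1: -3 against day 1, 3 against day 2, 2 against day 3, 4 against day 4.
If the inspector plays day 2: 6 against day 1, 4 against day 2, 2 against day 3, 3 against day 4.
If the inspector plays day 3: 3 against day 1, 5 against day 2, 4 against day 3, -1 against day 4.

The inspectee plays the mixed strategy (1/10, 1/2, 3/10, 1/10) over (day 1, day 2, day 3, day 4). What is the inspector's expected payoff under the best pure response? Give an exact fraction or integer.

day 1: (-3)·(1/10) + (3)·(1/2) + (2)·(3/10) + (4)·(1/10) = 11/5.
day 2: (6)·(1/10) + (4)·(1/2) + (2)·(3/10) + (3)·(1/10) = 7/2.
day 3: (3)·(1/10) + (5)·(1/2) + (4)·(3/10) + (-1)·(1/10) = 39/10.
The best pure response is day 3 with expected payoff 39/10.

39/10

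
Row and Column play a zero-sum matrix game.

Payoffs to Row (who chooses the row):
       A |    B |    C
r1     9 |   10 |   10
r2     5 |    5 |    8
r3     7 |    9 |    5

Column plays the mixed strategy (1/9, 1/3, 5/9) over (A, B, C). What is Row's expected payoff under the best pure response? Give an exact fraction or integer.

r1: (9)·(1/9) + (10)·(1/3) + (10)·(5/9) = 89/9.
r2: (5)·(1/9) + (5)·(1/3) + (8)·(5/9) = 20/3.
r3: (7)·(1/9) + (9)·(1/3) + (5)·(5/9) = 59/9.
The best pure response is r1 with expected payoff 89/9.

89/9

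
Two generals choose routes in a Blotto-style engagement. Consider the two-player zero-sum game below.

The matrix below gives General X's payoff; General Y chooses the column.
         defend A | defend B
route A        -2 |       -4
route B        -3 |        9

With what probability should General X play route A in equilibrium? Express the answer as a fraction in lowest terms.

6/7

Row minima are -4 and -3, so General X's maximin is -3; column maxima are -2 and 9, so General Y's minimax is -2. These differ, so the equilibrium is in mixed strategies.
Let General X play route A with probability p. General Y is indifferent when −2p − 3(1−p) = −4p + 9(1−p), giving p = 6/7.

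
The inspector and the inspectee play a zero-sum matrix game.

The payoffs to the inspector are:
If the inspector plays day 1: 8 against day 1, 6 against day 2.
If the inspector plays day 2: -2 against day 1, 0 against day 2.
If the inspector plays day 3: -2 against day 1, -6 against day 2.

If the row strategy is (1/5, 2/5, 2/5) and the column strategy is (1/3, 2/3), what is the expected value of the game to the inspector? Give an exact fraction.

Against (1/3, 2/3), each row's expected payoff is day 1: 20/3; day 2: -2/3; day 3: -14/3.
Taking the (1/5, 2/5, 2/5)-weighted average: (1/5)·(20/3) + (2/5)·(-2/3) + (2/5)·(-14/3) = -4/5.

-4/5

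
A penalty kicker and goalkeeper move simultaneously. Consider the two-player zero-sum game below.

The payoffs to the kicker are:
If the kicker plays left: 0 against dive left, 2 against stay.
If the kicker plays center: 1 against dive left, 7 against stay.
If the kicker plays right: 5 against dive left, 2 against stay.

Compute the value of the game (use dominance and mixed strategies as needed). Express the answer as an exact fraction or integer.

Row left is strictly dominated by row center, so the kicker never plays it.
The remaining 2×2 game on (center, right) × (dive left, stay) has no saddle point. Let the kicker play center with probability p; indifference gives p + 5(1−p) = 7p + 2(1−p), so p = 1/3.
Similarly the goalkeeper's optimal q on dive left is 5/9, and the value is 1·(5/9) + (7)·(4/9) = 11/3.

11/3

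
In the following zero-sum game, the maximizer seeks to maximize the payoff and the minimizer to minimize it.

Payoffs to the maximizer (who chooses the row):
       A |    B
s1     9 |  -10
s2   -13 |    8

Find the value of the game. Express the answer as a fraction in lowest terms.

-29/20

Row minima are -10 and -13, so the maximizer's maximin is -10; column maxima are 9 and 8, so the minimizer's minimax is 8. These differ, so the equilibrium is in mixed strategies.
Let the maximizer play s1 with probability p. The minimizer is indifferent when 9p − 13(1−p) = −10p + 8(1−p), giving p = 21/40.
Let the minimizer play A with probability q. The maximizer is indifferent when 9q − 10(1−q) = −13q + 8(1−q), giving q = 9/20.
The value is 9·(9/20) + (-10)·(11/20) = -29/20.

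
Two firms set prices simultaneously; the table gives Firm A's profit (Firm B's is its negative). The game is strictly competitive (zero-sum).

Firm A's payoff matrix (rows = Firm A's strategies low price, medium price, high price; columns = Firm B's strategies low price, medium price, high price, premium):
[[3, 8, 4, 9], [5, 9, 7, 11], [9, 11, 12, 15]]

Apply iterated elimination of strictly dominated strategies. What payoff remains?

Row medium price is strictly dominated by row high price (9>5, 11>9, 12>7, 15>11); eliminate medium price.
Column high price is strictly dominated by low price for Firm B (3<4, 9<12); eliminate high price.
Row low price is strictly dominated by row high price (9>3, 11>8, 15>9); eliminate low price.
Column premium is strictly dominated by low price for Firm B (9<15); eliminate premium.
Column medium price is strictly dominated by low price for Firm B (9<11); eliminate medium price.
Only (high price, low price) remains, with payoff 9.

9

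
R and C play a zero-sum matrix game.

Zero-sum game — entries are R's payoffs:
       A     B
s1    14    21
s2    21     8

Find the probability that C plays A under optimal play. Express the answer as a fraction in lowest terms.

Row minima are 14 and 8, so R's maximin is 14; column maxima are 21 and 21, so C's minimax is 21. These differ, so the equilibrium is in mixed strategies.
Let C play A with probability q. R is indifferent when 14q + 21(1−q) = 21q + 8(1−q), giving q = 13/20.

13/20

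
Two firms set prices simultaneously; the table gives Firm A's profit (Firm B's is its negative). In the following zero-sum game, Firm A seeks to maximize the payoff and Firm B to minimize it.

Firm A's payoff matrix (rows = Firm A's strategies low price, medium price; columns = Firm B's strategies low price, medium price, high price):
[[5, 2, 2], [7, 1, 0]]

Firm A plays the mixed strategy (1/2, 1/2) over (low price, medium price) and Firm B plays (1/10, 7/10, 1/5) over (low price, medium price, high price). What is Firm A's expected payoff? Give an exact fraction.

Against (1/10, 7/10, 1/5), each row's expected payoff is low price: 23/10; medium price: 7/5.
Taking the (1/2, 1/2)-weighted average: (1/2)·(23/10) + (1/2)·(7/5) = 37/20.

37/20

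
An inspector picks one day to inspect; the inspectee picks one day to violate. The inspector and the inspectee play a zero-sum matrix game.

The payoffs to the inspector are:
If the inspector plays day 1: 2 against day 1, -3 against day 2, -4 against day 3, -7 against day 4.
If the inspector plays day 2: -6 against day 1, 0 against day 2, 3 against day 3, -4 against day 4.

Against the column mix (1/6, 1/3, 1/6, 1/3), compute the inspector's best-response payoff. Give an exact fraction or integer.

day 1: (2)·(1/6) + (-3)·(1/3) + (-4)·(1/6) + (-7)·(1/3) = -11/3.
day 2: (-6)·(1/6) + (0)·(1/3) + (3)·(1/6) + (-4)·(1/3) = -11/6.
The best pure response is day 2 with expected payoff -11/6.

-11/6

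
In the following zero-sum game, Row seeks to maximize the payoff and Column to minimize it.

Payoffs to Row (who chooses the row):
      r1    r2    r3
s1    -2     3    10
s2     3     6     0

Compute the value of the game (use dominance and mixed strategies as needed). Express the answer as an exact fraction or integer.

Column r2 is strictly dominated by r1 for Column (it gives Row more in every row).
The remaining 2×2 game on (s1, s2) × (r1, r3) has no saddle point. Let Row play s1 with probability p; indifference gives −2p + 3(1−p) = 10p, so p = 1/5.
Similarly Column's optimal q on r1 is 2/3, and the value is -2·(2/3) + (10)·(1/3) = 2.

2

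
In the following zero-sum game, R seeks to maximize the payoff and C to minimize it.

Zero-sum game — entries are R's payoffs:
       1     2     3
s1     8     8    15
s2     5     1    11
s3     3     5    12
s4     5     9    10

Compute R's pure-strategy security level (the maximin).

The worst-case payoff for each row is s1: 8, s2: 1, s3: 3, s4: 5.
The best of these is 8.

8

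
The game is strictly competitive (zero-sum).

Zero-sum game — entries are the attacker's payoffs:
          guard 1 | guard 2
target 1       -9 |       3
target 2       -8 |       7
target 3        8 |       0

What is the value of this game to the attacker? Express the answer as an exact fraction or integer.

Row target 1 is strictly dominated by row target 2, so the attacker never plays it.
The remaining 2×2 game on (target 2, target 3) × (guard 1, guard 2) has no saddle point. Let the attacker play target 2 with probability p; indifference gives −8p + 8(1−p) = 7p, so p = 8/23.
Similarly the defender's optimal q on guard 1 is 7/23, and the value is -8·(7/23) + (7)·(16/23) = 56/23.

56/23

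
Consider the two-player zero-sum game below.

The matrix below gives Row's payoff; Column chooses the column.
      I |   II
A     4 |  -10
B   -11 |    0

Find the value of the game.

-22/5

Row minima are -10 and -11, so Row's maximin is -10; column maxima are 4 and 0, so Column's minimax is 0. These differ, so the equilibrium is in mixed strategies.
Let Row play A with probability p. Column is indifferent when 4p − 11(1−p) = −10p, giving p = 11/25.
Let Column play I with probability q. Row is indifferent when 4q − 10(1−q) = −11q, giving q = 2/5.
The value is 4·(2/5) + (-10)·(3/5) = -22/5.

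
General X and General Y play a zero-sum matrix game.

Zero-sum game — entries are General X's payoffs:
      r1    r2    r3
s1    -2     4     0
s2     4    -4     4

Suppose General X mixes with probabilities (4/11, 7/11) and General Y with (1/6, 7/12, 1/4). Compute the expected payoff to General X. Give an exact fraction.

Against (1/6, 7/12, 1/4), each row's expected payoff is s1: 2; s2: -2/3.
Taking the (4/11, 7/11)-weighted average: (4/11)·(2) + (7/11)·(-2/3) = 10/33.

10/33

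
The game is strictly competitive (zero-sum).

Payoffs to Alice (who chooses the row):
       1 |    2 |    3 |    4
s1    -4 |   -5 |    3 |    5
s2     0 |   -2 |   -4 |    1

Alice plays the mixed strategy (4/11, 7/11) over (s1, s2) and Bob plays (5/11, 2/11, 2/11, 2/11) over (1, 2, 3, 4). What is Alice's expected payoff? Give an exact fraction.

Against (5/11, 2/11, 2/11, 2/11), each row's expected payoff is s1: -14/11; s2: -10/11.
Taking the (4/11, 7/11)-weighted average: (4/11)·(-14/11) + (7/11)·(-10/11) = -126/121.

-126/121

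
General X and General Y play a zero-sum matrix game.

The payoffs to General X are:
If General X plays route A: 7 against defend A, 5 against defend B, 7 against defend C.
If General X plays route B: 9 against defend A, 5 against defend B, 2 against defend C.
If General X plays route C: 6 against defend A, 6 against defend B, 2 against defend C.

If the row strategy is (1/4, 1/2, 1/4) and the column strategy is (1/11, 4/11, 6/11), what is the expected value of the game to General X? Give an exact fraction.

Against (1/11, 4/11, 6/11), each row's expected payoff is route A: 69/11; route B: 41/11; route C: 42/11.
Taking the (1/4, 1/2, 1/4)-weighted average: (1/4)·(69/11) + (1/2)·(41/11) + (1/4)·(42/11) = 193/44.

193/44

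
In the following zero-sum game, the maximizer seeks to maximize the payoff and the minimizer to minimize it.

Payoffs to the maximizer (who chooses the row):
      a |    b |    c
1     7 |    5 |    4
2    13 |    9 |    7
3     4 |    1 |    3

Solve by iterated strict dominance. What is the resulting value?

Column a is strictly dominated by b for the minimizer (5<7, 9<13, 1<4); eliminate a.
Row 3 is strictly dominated by row 1 (5>1, 4>3); eliminate 3.
Column b is strictly dominated by c for the minimizer (4<5, 7<9); eliminate b.
Row 1 is strictly dominated by row 2 (7>4); eliminate 1.
Only (2, c) remains, with payoff 7.

7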